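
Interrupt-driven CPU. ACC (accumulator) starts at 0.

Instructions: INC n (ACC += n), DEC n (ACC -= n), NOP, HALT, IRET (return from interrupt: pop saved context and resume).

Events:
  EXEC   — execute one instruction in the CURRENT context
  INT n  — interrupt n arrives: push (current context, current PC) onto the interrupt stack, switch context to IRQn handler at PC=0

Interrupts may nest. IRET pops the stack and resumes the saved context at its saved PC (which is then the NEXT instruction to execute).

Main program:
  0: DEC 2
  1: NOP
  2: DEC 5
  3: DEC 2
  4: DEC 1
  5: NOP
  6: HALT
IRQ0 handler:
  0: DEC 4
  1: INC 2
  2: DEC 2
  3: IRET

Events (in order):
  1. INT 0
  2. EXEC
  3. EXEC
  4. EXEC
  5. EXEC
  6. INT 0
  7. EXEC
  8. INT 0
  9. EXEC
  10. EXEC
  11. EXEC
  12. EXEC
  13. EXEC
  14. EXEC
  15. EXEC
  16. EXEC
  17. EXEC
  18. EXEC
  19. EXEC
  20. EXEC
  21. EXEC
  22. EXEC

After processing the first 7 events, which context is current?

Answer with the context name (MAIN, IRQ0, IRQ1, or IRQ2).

Answer: IRQ0

Derivation:
Event 1 (INT 0): INT 0 arrives: push (MAIN, PC=0), enter IRQ0 at PC=0 (depth now 1)
Event 2 (EXEC): [IRQ0] PC=0: DEC 4 -> ACC=-4
Event 3 (EXEC): [IRQ0] PC=1: INC 2 -> ACC=-2
Event 4 (EXEC): [IRQ0] PC=2: DEC 2 -> ACC=-4
Event 5 (EXEC): [IRQ0] PC=3: IRET -> resume MAIN at PC=0 (depth now 0)
Event 6 (INT 0): INT 0 arrives: push (MAIN, PC=0), enter IRQ0 at PC=0 (depth now 1)
Event 7 (EXEC): [IRQ0] PC=0: DEC 4 -> ACC=-8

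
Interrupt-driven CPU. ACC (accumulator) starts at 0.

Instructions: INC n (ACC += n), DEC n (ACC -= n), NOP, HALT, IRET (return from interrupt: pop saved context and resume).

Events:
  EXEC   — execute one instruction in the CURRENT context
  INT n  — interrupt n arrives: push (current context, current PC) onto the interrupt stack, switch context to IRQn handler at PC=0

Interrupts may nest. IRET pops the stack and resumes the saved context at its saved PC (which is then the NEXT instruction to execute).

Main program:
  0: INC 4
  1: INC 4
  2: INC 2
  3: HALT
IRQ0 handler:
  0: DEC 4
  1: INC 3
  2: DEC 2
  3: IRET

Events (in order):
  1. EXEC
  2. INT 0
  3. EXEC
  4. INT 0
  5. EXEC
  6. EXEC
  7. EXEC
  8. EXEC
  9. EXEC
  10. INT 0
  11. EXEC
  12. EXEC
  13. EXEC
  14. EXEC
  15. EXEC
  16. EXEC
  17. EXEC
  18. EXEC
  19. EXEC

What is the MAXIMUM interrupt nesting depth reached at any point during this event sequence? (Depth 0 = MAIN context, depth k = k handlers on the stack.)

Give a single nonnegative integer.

Event 1 (EXEC): [MAIN] PC=0: INC 4 -> ACC=4 [depth=0]
Event 2 (INT 0): INT 0 arrives: push (MAIN, PC=1), enter IRQ0 at PC=0 (depth now 1) [depth=1]
Event 3 (EXEC): [IRQ0] PC=0: DEC 4 -> ACC=0 [depth=1]
Event 4 (INT 0): INT 0 arrives: push (IRQ0, PC=1), enter IRQ0 at PC=0 (depth now 2) [depth=2]
Event 5 (EXEC): [IRQ0] PC=0: DEC 4 -> ACC=-4 [depth=2]
Event 6 (EXEC): [IRQ0] PC=1: INC 3 -> ACC=-1 [depth=2]
Event 7 (EXEC): [IRQ0] PC=2: DEC 2 -> ACC=-3 [depth=2]
Event 8 (EXEC): [IRQ0] PC=3: IRET -> resume IRQ0 at PC=1 (depth now 1) [depth=1]
Event 9 (EXEC): [IRQ0] PC=1: INC 3 -> ACC=0 [depth=1]
Event 10 (INT 0): INT 0 arrives: push (IRQ0, PC=2), enter IRQ0 at PC=0 (depth now 2) [depth=2]
Event 11 (EXEC): [IRQ0] PC=0: DEC 4 -> ACC=-4 [depth=2]
Event 12 (EXEC): [IRQ0] PC=1: INC 3 -> ACC=-1 [depth=2]
Event 13 (EXEC): [IRQ0] PC=2: DEC 2 -> ACC=-3 [depth=2]
Event 14 (EXEC): [IRQ0] PC=3: IRET -> resume IRQ0 at PC=2 (depth now 1) [depth=1]
Event 15 (EXEC): [IRQ0] PC=2: DEC 2 -> ACC=-5 [depth=1]
Event 16 (EXEC): [IRQ0] PC=3: IRET -> resume MAIN at PC=1 (depth now 0) [depth=0]
Event 17 (EXEC): [MAIN] PC=1: INC 4 -> ACC=-1 [depth=0]
Event 18 (EXEC): [MAIN] PC=2: INC 2 -> ACC=1 [depth=0]
Event 19 (EXEC): [MAIN] PC=3: HALT [depth=0]
Max depth observed: 2

Answer: 2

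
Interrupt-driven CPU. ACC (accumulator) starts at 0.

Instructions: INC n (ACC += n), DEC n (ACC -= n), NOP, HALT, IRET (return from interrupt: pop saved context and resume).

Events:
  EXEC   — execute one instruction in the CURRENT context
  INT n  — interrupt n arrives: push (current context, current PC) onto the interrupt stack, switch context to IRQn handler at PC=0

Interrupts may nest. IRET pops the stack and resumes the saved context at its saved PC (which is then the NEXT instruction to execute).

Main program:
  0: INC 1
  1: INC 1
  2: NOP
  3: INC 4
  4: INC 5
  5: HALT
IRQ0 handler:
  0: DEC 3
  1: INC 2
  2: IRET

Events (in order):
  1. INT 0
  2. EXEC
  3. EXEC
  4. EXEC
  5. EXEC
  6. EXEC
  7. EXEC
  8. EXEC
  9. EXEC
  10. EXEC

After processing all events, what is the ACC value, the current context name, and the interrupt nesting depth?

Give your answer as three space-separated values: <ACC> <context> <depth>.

Answer: 10 MAIN 0

Derivation:
Event 1 (INT 0): INT 0 arrives: push (MAIN, PC=0), enter IRQ0 at PC=0 (depth now 1)
Event 2 (EXEC): [IRQ0] PC=0: DEC 3 -> ACC=-3
Event 3 (EXEC): [IRQ0] PC=1: INC 2 -> ACC=-1
Event 4 (EXEC): [IRQ0] PC=2: IRET -> resume MAIN at PC=0 (depth now 0)
Event 5 (EXEC): [MAIN] PC=0: INC 1 -> ACC=0
Event 6 (EXEC): [MAIN] PC=1: INC 1 -> ACC=1
Event 7 (EXEC): [MAIN] PC=2: NOP
Event 8 (EXEC): [MAIN] PC=3: INC 4 -> ACC=5
Event 9 (EXEC): [MAIN] PC=4: INC 5 -> ACC=10
Event 10 (EXEC): [MAIN] PC=5: HALT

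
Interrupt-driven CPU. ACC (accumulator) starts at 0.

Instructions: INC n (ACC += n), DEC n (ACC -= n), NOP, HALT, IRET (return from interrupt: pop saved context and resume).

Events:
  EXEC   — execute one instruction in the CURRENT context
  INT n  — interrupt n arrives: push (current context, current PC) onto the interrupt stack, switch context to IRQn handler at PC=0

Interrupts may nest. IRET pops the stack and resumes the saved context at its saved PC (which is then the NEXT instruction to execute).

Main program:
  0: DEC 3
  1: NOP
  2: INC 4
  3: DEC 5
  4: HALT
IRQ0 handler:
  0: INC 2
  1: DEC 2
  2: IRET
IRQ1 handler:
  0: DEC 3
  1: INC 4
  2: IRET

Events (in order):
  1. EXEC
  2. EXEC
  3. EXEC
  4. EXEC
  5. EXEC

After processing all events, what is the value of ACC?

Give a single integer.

Event 1 (EXEC): [MAIN] PC=0: DEC 3 -> ACC=-3
Event 2 (EXEC): [MAIN] PC=1: NOP
Event 3 (EXEC): [MAIN] PC=2: INC 4 -> ACC=1
Event 4 (EXEC): [MAIN] PC=3: DEC 5 -> ACC=-4
Event 5 (EXEC): [MAIN] PC=4: HALT

Answer: -4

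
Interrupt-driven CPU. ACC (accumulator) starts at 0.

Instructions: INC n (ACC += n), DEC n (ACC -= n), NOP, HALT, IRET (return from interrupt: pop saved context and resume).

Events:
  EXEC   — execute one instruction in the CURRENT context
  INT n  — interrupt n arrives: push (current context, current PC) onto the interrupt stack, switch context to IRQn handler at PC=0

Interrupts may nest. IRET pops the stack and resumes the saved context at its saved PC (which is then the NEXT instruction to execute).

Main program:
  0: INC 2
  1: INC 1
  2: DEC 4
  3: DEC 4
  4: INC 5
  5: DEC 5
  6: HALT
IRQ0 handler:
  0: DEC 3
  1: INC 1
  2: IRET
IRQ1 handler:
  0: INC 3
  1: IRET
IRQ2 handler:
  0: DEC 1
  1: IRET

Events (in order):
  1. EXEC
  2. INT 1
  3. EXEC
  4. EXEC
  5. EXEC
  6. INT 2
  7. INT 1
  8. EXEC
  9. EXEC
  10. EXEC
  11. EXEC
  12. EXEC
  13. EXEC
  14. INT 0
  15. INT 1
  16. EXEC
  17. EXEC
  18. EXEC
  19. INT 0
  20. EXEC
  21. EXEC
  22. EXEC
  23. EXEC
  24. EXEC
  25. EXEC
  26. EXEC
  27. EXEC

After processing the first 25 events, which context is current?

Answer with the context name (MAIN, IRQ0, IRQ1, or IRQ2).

Event 1 (EXEC): [MAIN] PC=0: INC 2 -> ACC=2
Event 2 (INT 1): INT 1 arrives: push (MAIN, PC=1), enter IRQ1 at PC=0 (depth now 1)
Event 3 (EXEC): [IRQ1] PC=0: INC 3 -> ACC=5
Event 4 (EXEC): [IRQ1] PC=1: IRET -> resume MAIN at PC=1 (depth now 0)
Event 5 (EXEC): [MAIN] PC=1: INC 1 -> ACC=6
Event 6 (INT 2): INT 2 arrives: push (MAIN, PC=2), enter IRQ2 at PC=0 (depth now 1)
Event 7 (INT 1): INT 1 arrives: push (IRQ2, PC=0), enter IRQ1 at PC=0 (depth now 2)
Event 8 (EXEC): [IRQ1] PC=0: INC 3 -> ACC=9
Event 9 (EXEC): [IRQ1] PC=1: IRET -> resume IRQ2 at PC=0 (depth now 1)
Event 10 (EXEC): [IRQ2] PC=0: DEC 1 -> ACC=8
Event 11 (EXEC): [IRQ2] PC=1: IRET -> resume MAIN at PC=2 (depth now 0)
Event 12 (EXEC): [MAIN] PC=2: DEC 4 -> ACC=4
Event 13 (EXEC): [MAIN] PC=3: DEC 4 -> ACC=0
Event 14 (INT 0): INT 0 arrives: push (MAIN, PC=4), enter IRQ0 at PC=0 (depth now 1)
Event 15 (INT 1): INT 1 arrives: push (IRQ0, PC=0), enter IRQ1 at PC=0 (depth now 2)
Event 16 (EXEC): [IRQ1] PC=0: INC 3 -> ACC=3
Event 17 (EXEC): [IRQ1] PC=1: IRET -> resume IRQ0 at PC=0 (depth now 1)
Event 18 (EXEC): [IRQ0] PC=0: DEC 3 -> ACC=0
Event 19 (INT 0): INT 0 arrives: push (IRQ0, PC=1), enter IRQ0 at PC=0 (depth now 2)
Event 20 (EXEC): [IRQ0] PC=0: DEC 3 -> ACC=-3
Event 21 (EXEC): [IRQ0] PC=1: INC 1 -> ACC=-2
Event 22 (EXEC): [IRQ0] PC=2: IRET -> resume IRQ0 at PC=1 (depth now 1)
Event 23 (EXEC): [IRQ0] PC=1: INC 1 -> ACC=-1
Event 24 (EXEC): [IRQ0] PC=2: IRET -> resume MAIN at PC=4 (depth now 0)
Event 25 (EXEC): [MAIN] PC=4: INC 5 -> ACC=4

Answer: MAIN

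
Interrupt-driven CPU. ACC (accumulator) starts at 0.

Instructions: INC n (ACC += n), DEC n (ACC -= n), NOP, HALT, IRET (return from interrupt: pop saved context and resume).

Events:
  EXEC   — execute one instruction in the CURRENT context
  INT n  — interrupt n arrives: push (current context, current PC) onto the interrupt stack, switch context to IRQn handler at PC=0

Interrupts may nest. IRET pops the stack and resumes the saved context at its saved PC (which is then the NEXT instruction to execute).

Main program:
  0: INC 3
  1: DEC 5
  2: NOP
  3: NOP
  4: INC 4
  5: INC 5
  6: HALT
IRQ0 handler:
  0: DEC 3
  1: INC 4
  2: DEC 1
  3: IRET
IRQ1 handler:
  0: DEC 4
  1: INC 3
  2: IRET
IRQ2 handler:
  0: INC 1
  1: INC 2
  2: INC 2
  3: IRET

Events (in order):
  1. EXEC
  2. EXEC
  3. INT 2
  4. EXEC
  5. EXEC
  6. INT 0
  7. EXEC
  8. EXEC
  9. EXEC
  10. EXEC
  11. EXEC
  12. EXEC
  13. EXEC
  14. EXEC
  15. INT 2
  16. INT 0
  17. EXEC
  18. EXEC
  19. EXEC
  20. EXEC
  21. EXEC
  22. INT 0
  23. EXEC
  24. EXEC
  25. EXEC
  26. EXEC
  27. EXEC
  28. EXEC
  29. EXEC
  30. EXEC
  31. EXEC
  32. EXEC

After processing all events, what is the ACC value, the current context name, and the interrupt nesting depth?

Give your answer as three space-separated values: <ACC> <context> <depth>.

Event 1 (EXEC): [MAIN] PC=0: INC 3 -> ACC=3
Event 2 (EXEC): [MAIN] PC=1: DEC 5 -> ACC=-2
Event 3 (INT 2): INT 2 arrives: push (MAIN, PC=2), enter IRQ2 at PC=0 (depth now 1)
Event 4 (EXEC): [IRQ2] PC=0: INC 1 -> ACC=-1
Event 5 (EXEC): [IRQ2] PC=1: INC 2 -> ACC=1
Event 6 (INT 0): INT 0 arrives: push (IRQ2, PC=2), enter IRQ0 at PC=0 (depth now 2)
Event 7 (EXEC): [IRQ0] PC=0: DEC 3 -> ACC=-2
Event 8 (EXEC): [IRQ0] PC=1: INC 4 -> ACC=2
Event 9 (EXEC): [IRQ0] PC=2: DEC 1 -> ACC=1
Event 10 (EXEC): [IRQ0] PC=3: IRET -> resume IRQ2 at PC=2 (depth now 1)
Event 11 (EXEC): [IRQ2] PC=2: INC 2 -> ACC=3
Event 12 (EXEC): [IRQ2] PC=3: IRET -> resume MAIN at PC=2 (depth now 0)
Event 13 (EXEC): [MAIN] PC=2: NOP
Event 14 (EXEC): [MAIN] PC=3: NOP
Event 15 (INT 2): INT 2 arrives: push (MAIN, PC=4), enter IRQ2 at PC=0 (depth now 1)
Event 16 (INT 0): INT 0 arrives: push (IRQ2, PC=0), enter IRQ0 at PC=0 (depth now 2)
Event 17 (EXEC): [IRQ0] PC=0: DEC 3 -> ACC=0
Event 18 (EXEC): [IRQ0] PC=1: INC 4 -> ACC=4
Event 19 (EXEC): [IRQ0] PC=2: DEC 1 -> ACC=3
Event 20 (EXEC): [IRQ0] PC=3: IRET -> resume IRQ2 at PC=0 (depth now 1)
Event 21 (EXEC): [IRQ2] PC=0: INC 1 -> ACC=4
Event 22 (INT 0): INT 0 arrives: push (IRQ2, PC=1), enter IRQ0 at PC=0 (depth now 2)
Event 23 (EXEC): [IRQ0] PC=0: DEC 3 -> ACC=1
Event 24 (EXEC): [IRQ0] PC=1: INC 4 -> ACC=5
Event 25 (EXEC): [IRQ0] PC=2: DEC 1 -> ACC=4
Event 26 (EXEC): [IRQ0] PC=3: IRET -> resume IRQ2 at PC=1 (depth now 1)
Event 27 (EXEC): [IRQ2] PC=1: INC 2 -> ACC=6
Event 28 (EXEC): [IRQ2] PC=2: INC 2 -> ACC=8
Event 29 (EXEC): [IRQ2] PC=3: IRET -> resume MAIN at PC=4 (depth now 0)
Event 30 (EXEC): [MAIN] PC=4: INC 4 -> ACC=12
Event 31 (EXEC): [MAIN] PC=5: INC 5 -> ACC=17
Event 32 (EXEC): [MAIN] PC=6: HALT

Answer: 17 MAIN 0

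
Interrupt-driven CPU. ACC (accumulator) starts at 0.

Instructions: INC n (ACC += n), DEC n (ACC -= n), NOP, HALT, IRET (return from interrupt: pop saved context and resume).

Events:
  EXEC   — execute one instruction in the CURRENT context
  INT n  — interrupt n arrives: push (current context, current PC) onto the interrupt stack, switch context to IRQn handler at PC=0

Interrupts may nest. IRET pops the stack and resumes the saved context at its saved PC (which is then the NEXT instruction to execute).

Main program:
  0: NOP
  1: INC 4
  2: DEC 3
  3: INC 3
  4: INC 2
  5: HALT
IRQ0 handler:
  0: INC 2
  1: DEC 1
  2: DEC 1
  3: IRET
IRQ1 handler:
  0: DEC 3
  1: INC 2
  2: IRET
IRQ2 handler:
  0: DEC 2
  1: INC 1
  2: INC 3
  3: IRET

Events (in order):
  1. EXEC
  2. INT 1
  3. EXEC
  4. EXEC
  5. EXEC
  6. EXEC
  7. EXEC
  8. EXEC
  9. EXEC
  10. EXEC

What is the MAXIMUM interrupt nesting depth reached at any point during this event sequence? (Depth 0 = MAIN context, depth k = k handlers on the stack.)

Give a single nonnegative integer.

Event 1 (EXEC): [MAIN] PC=0: NOP [depth=0]
Event 2 (INT 1): INT 1 arrives: push (MAIN, PC=1), enter IRQ1 at PC=0 (depth now 1) [depth=1]
Event 3 (EXEC): [IRQ1] PC=0: DEC 3 -> ACC=-3 [depth=1]
Event 4 (EXEC): [IRQ1] PC=1: INC 2 -> ACC=-1 [depth=1]
Event 5 (EXEC): [IRQ1] PC=2: IRET -> resume MAIN at PC=1 (depth now 0) [depth=0]
Event 6 (EXEC): [MAIN] PC=1: INC 4 -> ACC=3 [depth=0]
Event 7 (EXEC): [MAIN] PC=2: DEC 3 -> ACC=0 [depth=0]
Event 8 (EXEC): [MAIN] PC=3: INC 3 -> ACC=3 [depth=0]
Event 9 (EXEC): [MAIN] PC=4: INC 2 -> ACC=5 [depth=0]
Event 10 (EXEC): [MAIN] PC=5: HALT [depth=0]
Max depth observed: 1

Answer: 1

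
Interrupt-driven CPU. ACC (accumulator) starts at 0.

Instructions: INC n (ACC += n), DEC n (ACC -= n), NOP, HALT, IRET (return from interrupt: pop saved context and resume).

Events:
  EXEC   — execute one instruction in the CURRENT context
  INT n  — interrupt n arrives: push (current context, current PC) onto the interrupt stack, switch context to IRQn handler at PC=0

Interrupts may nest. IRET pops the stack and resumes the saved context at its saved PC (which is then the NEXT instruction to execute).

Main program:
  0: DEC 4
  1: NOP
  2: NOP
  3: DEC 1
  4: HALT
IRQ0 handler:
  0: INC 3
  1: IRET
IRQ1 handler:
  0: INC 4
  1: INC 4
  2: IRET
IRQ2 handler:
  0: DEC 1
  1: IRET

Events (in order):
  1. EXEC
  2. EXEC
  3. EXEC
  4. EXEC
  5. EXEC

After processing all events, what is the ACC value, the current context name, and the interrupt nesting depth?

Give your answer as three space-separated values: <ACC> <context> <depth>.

Answer: -5 MAIN 0

Derivation:
Event 1 (EXEC): [MAIN] PC=0: DEC 4 -> ACC=-4
Event 2 (EXEC): [MAIN] PC=1: NOP
Event 3 (EXEC): [MAIN] PC=2: NOP
Event 4 (EXEC): [MAIN] PC=3: DEC 1 -> ACC=-5
Event 5 (EXEC): [MAIN] PC=4: HALT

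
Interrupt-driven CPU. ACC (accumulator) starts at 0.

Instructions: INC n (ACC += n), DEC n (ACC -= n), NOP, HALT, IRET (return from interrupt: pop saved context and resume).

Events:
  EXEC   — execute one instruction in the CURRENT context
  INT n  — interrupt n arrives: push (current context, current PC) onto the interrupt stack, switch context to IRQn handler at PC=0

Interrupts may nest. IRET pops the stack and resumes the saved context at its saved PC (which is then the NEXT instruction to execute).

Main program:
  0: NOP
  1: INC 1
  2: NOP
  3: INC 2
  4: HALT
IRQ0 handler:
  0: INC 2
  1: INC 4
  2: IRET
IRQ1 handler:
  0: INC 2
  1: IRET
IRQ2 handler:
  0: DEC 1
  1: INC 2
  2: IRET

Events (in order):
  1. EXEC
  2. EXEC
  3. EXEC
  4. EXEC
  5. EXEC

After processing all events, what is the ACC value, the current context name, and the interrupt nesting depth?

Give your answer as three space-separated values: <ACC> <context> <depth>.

Event 1 (EXEC): [MAIN] PC=0: NOP
Event 2 (EXEC): [MAIN] PC=1: INC 1 -> ACC=1
Event 3 (EXEC): [MAIN] PC=2: NOP
Event 4 (EXEC): [MAIN] PC=3: INC 2 -> ACC=3
Event 5 (EXEC): [MAIN] PC=4: HALT

Answer: 3 MAIN 0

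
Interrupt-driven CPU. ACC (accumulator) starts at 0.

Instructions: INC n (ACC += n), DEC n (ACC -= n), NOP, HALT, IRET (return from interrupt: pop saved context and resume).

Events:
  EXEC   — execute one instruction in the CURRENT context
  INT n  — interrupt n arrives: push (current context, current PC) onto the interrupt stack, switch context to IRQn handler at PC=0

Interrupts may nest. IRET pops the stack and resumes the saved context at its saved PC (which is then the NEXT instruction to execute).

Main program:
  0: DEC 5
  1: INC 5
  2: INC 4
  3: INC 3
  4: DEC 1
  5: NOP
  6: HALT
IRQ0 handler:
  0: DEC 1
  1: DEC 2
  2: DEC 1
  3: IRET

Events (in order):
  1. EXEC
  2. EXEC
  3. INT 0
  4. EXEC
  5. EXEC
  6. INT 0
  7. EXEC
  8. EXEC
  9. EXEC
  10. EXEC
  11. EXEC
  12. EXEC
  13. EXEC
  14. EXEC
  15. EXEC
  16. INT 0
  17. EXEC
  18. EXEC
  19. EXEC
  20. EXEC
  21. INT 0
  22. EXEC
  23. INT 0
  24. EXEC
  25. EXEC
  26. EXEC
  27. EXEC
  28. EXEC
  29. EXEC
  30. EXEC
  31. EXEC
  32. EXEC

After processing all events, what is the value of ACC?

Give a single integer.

Event 1 (EXEC): [MAIN] PC=0: DEC 5 -> ACC=-5
Event 2 (EXEC): [MAIN] PC=1: INC 5 -> ACC=0
Event 3 (INT 0): INT 0 arrives: push (MAIN, PC=2), enter IRQ0 at PC=0 (depth now 1)
Event 4 (EXEC): [IRQ0] PC=0: DEC 1 -> ACC=-1
Event 5 (EXEC): [IRQ0] PC=1: DEC 2 -> ACC=-3
Event 6 (INT 0): INT 0 arrives: push (IRQ0, PC=2), enter IRQ0 at PC=0 (depth now 2)
Event 7 (EXEC): [IRQ0] PC=0: DEC 1 -> ACC=-4
Event 8 (EXEC): [IRQ0] PC=1: DEC 2 -> ACC=-6
Event 9 (EXEC): [IRQ0] PC=2: DEC 1 -> ACC=-7
Event 10 (EXEC): [IRQ0] PC=3: IRET -> resume IRQ0 at PC=2 (depth now 1)
Event 11 (EXEC): [IRQ0] PC=2: DEC 1 -> ACC=-8
Event 12 (EXEC): [IRQ0] PC=3: IRET -> resume MAIN at PC=2 (depth now 0)
Event 13 (EXEC): [MAIN] PC=2: INC 4 -> ACC=-4
Event 14 (EXEC): [MAIN] PC=3: INC 3 -> ACC=-1
Event 15 (EXEC): [MAIN] PC=4: DEC 1 -> ACC=-2
Event 16 (INT 0): INT 0 arrives: push (MAIN, PC=5), enter IRQ0 at PC=0 (depth now 1)
Event 17 (EXEC): [IRQ0] PC=0: DEC 1 -> ACC=-3
Event 18 (EXEC): [IRQ0] PC=1: DEC 2 -> ACC=-5
Event 19 (EXEC): [IRQ0] PC=2: DEC 1 -> ACC=-6
Event 20 (EXEC): [IRQ0] PC=3: IRET -> resume MAIN at PC=5 (depth now 0)
Event 21 (INT 0): INT 0 arrives: push (MAIN, PC=5), enter IRQ0 at PC=0 (depth now 1)
Event 22 (EXEC): [IRQ0] PC=0: DEC 1 -> ACC=-7
Event 23 (INT 0): INT 0 arrives: push (IRQ0, PC=1), enter IRQ0 at PC=0 (depth now 2)
Event 24 (EXEC): [IRQ0] PC=0: DEC 1 -> ACC=-8
Event 25 (EXEC): [IRQ0] PC=1: DEC 2 -> ACC=-10
Event 26 (EXEC): [IRQ0] PC=2: DEC 1 -> ACC=-11
Event 27 (EXEC): [IRQ0] PC=3: IRET -> resume IRQ0 at PC=1 (depth now 1)
Event 28 (EXEC): [IRQ0] PC=1: DEC 2 -> ACC=-13
Event 29 (EXEC): [IRQ0] PC=2: DEC 1 -> ACC=-14
Event 30 (EXEC): [IRQ0] PC=3: IRET -> resume MAIN at PC=5 (depth now 0)
Event 31 (EXEC): [MAIN] PC=5: NOP
Event 32 (EXEC): [MAIN] PC=6: HALT

Answer: -14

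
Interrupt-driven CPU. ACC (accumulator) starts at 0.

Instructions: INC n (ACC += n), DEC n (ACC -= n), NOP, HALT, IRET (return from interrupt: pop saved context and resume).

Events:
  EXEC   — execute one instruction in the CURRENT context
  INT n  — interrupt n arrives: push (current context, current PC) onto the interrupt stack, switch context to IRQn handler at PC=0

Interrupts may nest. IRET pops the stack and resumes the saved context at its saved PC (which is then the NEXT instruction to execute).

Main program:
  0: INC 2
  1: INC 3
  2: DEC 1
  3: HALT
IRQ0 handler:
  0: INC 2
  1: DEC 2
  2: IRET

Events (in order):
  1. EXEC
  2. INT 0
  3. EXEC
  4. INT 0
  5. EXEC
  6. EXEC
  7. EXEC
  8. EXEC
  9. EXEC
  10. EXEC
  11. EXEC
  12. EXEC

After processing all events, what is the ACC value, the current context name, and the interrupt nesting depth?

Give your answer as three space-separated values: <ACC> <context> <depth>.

Event 1 (EXEC): [MAIN] PC=0: INC 2 -> ACC=2
Event 2 (INT 0): INT 0 arrives: push (MAIN, PC=1), enter IRQ0 at PC=0 (depth now 1)
Event 3 (EXEC): [IRQ0] PC=0: INC 2 -> ACC=4
Event 4 (INT 0): INT 0 arrives: push (IRQ0, PC=1), enter IRQ0 at PC=0 (depth now 2)
Event 5 (EXEC): [IRQ0] PC=0: INC 2 -> ACC=6
Event 6 (EXEC): [IRQ0] PC=1: DEC 2 -> ACC=4
Event 7 (EXEC): [IRQ0] PC=2: IRET -> resume IRQ0 at PC=1 (depth now 1)
Event 8 (EXEC): [IRQ0] PC=1: DEC 2 -> ACC=2
Event 9 (EXEC): [IRQ0] PC=2: IRET -> resume MAIN at PC=1 (depth now 0)
Event 10 (EXEC): [MAIN] PC=1: INC 3 -> ACC=5
Event 11 (EXEC): [MAIN] PC=2: DEC 1 -> ACC=4
Event 12 (EXEC): [MAIN] PC=3: HALT

Answer: 4 MAIN 0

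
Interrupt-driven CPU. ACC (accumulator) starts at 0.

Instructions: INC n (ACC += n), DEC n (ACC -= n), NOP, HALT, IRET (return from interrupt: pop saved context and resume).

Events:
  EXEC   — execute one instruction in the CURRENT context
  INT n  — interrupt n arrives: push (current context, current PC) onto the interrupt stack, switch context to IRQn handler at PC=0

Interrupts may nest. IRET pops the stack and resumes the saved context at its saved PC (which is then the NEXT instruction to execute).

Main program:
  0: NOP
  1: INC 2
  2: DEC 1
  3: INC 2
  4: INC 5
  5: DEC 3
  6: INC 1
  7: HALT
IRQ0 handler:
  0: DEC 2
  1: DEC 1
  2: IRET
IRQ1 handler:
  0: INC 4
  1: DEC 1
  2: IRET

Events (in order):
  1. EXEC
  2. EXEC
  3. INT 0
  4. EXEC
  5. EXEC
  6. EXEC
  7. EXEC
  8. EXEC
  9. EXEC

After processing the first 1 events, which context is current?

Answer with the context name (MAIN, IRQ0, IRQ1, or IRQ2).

Answer: MAIN

Derivation:
Event 1 (EXEC): [MAIN] PC=0: NOP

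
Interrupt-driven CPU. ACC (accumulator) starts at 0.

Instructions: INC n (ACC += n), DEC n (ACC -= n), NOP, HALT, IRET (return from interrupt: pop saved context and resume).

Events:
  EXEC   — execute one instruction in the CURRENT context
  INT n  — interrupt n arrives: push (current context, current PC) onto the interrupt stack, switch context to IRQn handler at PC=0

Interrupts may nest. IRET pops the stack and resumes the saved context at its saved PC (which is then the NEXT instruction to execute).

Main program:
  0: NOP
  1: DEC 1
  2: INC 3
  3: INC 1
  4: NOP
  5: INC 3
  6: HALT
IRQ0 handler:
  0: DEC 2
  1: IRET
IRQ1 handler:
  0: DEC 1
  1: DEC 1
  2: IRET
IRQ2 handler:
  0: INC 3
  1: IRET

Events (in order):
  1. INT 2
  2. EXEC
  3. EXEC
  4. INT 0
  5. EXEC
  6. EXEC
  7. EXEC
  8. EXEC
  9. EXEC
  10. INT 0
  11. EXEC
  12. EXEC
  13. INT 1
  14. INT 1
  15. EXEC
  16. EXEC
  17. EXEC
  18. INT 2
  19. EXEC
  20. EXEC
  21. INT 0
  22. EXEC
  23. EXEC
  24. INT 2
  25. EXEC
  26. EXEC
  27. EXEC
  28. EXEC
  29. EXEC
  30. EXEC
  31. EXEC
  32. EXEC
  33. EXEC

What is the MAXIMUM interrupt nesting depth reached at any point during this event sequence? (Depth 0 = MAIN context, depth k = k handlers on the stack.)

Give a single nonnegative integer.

Answer: 2

Derivation:
Event 1 (INT 2): INT 2 arrives: push (MAIN, PC=0), enter IRQ2 at PC=0 (depth now 1) [depth=1]
Event 2 (EXEC): [IRQ2] PC=0: INC 3 -> ACC=3 [depth=1]
Event 3 (EXEC): [IRQ2] PC=1: IRET -> resume MAIN at PC=0 (depth now 0) [depth=0]
Event 4 (INT 0): INT 0 arrives: push (MAIN, PC=0), enter IRQ0 at PC=0 (depth now 1) [depth=1]
Event 5 (EXEC): [IRQ0] PC=0: DEC 2 -> ACC=1 [depth=1]
Event 6 (EXEC): [IRQ0] PC=1: IRET -> resume MAIN at PC=0 (depth now 0) [depth=0]
Event 7 (EXEC): [MAIN] PC=0: NOP [depth=0]
Event 8 (EXEC): [MAIN] PC=1: DEC 1 -> ACC=0 [depth=0]
Event 9 (EXEC): [MAIN] PC=2: INC 3 -> ACC=3 [depth=0]
Event 10 (INT 0): INT 0 arrives: push (MAIN, PC=3), enter IRQ0 at PC=0 (depth now 1) [depth=1]
Event 11 (EXEC): [IRQ0] PC=0: DEC 2 -> ACC=1 [depth=1]
Event 12 (EXEC): [IRQ0] PC=1: IRET -> resume MAIN at PC=3 (depth now 0) [depth=0]
Event 13 (INT 1): INT 1 arrives: push (MAIN, PC=3), enter IRQ1 at PC=0 (depth now 1) [depth=1]
Event 14 (INT 1): INT 1 arrives: push (IRQ1, PC=0), enter IRQ1 at PC=0 (depth now 2) [depth=2]
Event 15 (EXEC): [IRQ1] PC=0: DEC 1 -> ACC=0 [depth=2]
Event 16 (EXEC): [IRQ1] PC=1: DEC 1 -> ACC=-1 [depth=2]
Event 17 (EXEC): [IRQ1] PC=2: IRET -> resume IRQ1 at PC=0 (depth now 1) [depth=1]
Event 18 (INT 2): INT 2 arrives: push (IRQ1, PC=0), enter IRQ2 at PC=0 (depth now 2) [depth=2]
Event 19 (EXEC): [IRQ2] PC=0: INC 3 -> ACC=2 [depth=2]
Event 20 (EXEC): [IRQ2] PC=1: IRET -> resume IRQ1 at PC=0 (depth now 1) [depth=1]
Event 21 (INT 0): INT 0 arrives: push (IRQ1, PC=0), enter IRQ0 at PC=0 (depth now 2) [depth=2]
Event 22 (EXEC): [IRQ0] PC=0: DEC 2 -> ACC=0 [depth=2]
Event 23 (EXEC): [IRQ0] PC=1: IRET -> resume IRQ1 at PC=0 (depth now 1) [depth=1]
Event 24 (INT 2): INT 2 arrives: push (IRQ1, PC=0), enter IRQ2 at PC=0 (depth now 2) [depth=2]
Event 25 (EXEC): [IRQ2] PC=0: INC 3 -> ACC=3 [depth=2]
Event 26 (EXEC): [IRQ2] PC=1: IRET -> resume IRQ1 at PC=0 (depth now 1) [depth=1]
Event 27 (EXEC): [IRQ1] PC=0: DEC 1 -> ACC=2 [depth=1]
Event 28 (EXEC): [IRQ1] PC=1: DEC 1 -> ACC=1 [depth=1]
Event 29 (EXEC): [IRQ1] PC=2: IRET -> resume MAIN at PC=3 (depth now 0) [depth=0]
Event 30 (EXEC): [MAIN] PC=3: INC 1 -> ACC=2 [depth=0]
Event 31 (EXEC): [MAIN] PC=4: NOP [depth=0]
Event 32 (EXEC): [MAIN] PC=5: INC 3 -> ACC=5 [depth=0]
Event 33 (EXEC): [MAIN] PC=6: HALT [depth=0]
Max depth observed: 2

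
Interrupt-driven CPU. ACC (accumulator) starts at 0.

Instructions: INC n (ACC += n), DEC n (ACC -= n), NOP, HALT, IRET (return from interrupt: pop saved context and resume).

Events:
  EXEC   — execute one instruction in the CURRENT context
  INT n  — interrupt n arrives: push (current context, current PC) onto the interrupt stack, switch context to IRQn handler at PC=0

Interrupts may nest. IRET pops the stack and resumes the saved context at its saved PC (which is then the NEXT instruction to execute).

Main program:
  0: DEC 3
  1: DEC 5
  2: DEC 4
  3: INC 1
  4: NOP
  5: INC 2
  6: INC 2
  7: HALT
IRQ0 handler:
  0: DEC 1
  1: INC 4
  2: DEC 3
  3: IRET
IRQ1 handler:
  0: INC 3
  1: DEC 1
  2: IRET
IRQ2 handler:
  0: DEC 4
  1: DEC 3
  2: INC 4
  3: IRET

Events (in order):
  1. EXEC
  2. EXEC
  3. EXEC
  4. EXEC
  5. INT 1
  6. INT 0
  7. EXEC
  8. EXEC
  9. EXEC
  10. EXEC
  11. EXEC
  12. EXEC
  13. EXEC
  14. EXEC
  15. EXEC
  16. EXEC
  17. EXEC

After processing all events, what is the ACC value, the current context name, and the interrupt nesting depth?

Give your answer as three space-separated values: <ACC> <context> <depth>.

Event 1 (EXEC): [MAIN] PC=0: DEC 3 -> ACC=-3
Event 2 (EXEC): [MAIN] PC=1: DEC 5 -> ACC=-8
Event 3 (EXEC): [MAIN] PC=2: DEC 4 -> ACC=-12
Event 4 (EXEC): [MAIN] PC=3: INC 1 -> ACC=-11
Event 5 (INT 1): INT 1 arrives: push (MAIN, PC=4), enter IRQ1 at PC=0 (depth now 1)
Event 6 (INT 0): INT 0 arrives: push (IRQ1, PC=0), enter IRQ0 at PC=0 (depth now 2)
Event 7 (EXEC): [IRQ0] PC=0: DEC 1 -> ACC=-12
Event 8 (EXEC): [IRQ0] PC=1: INC 4 -> ACC=-8
Event 9 (EXEC): [IRQ0] PC=2: DEC 3 -> ACC=-11
Event 10 (EXEC): [IRQ0] PC=3: IRET -> resume IRQ1 at PC=0 (depth now 1)
Event 11 (EXEC): [IRQ1] PC=0: INC 3 -> ACC=-8
Event 12 (EXEC): [IRQ1] PC=1: DEC 1 -> ACC=-9
Event 13 (EXEC): [IRQ1] PC=2: IRET -> resume MAIN at PC=4 (depth now 0)
Event 14 (EXEC): [MAIN] PC=4: NOP
Event 15 (EXEC): [MAIN] PC=5: INC 2 -> ACC=-7
Event 16 (EXEC): [MAIN] PC=6: INC 2 -> ACC=-5
Event 17 (EXEC): [MAIN] PC=7: HALT

Answer: -5 MAIN 0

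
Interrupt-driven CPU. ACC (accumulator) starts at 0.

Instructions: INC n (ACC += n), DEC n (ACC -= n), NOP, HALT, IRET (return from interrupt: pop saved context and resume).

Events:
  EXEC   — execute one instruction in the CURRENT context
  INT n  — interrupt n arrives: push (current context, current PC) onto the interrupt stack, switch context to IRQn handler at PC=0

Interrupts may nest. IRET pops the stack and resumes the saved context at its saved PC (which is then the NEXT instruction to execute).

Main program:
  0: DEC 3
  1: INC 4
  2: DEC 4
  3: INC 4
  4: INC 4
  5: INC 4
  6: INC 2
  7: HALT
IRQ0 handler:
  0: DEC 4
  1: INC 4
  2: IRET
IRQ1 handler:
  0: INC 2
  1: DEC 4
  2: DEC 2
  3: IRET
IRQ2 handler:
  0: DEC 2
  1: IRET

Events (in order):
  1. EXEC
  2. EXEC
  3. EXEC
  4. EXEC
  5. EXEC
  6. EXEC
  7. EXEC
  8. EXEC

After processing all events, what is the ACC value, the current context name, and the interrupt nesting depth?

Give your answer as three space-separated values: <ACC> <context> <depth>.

Answer: 11 MAIN 0

Derivation:
Event 1 (EXEC): [MAIN] PC=0: DEC 3 -> ACC=-3
Event 2 (EXEC): [MAIN] PC=1: INC 4 -> ACC=1
Event 3 (EXEC): [MAIN] PC=2: DEC 4 -> ACC=-3
Event 4 (EXEC): [MAIN] PC=3: INC 4 -> ACC=1
Event 5 (EXEC): [MAIN] PC=4: INC 4 -> ACC=5
Event 6 (EXEC): [MAIN] PC=5: INC 4 -> ACC=9
Event 7 (EXEC): [MAIN] PC=6: INC 2 -> ACC=11
Event 8 (EXEC): [MAIN] PC=7: HALT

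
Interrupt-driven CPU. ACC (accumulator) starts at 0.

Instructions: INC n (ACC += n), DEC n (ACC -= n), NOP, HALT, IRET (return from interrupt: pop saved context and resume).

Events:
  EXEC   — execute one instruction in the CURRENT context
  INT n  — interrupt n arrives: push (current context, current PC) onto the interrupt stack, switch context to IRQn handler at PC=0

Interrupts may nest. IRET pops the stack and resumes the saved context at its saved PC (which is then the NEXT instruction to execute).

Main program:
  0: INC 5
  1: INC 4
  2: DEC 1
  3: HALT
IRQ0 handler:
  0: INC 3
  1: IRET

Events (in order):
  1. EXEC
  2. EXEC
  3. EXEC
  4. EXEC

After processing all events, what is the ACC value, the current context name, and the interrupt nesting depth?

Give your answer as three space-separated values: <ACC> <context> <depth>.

Event 1 (EXEC): [MAIN] PC=0: INC 5 -> ACC=5
Event 2 (EXEC): [MAIN] PC=1: INC 4 -> ACC=9
Event 3 (EXEC): [MAIN] PC=2: DEC 1 -> ACC=8
Event 4 (EXEC): [MAIN] PC=3: HALT

Answer: 8 MAIN 0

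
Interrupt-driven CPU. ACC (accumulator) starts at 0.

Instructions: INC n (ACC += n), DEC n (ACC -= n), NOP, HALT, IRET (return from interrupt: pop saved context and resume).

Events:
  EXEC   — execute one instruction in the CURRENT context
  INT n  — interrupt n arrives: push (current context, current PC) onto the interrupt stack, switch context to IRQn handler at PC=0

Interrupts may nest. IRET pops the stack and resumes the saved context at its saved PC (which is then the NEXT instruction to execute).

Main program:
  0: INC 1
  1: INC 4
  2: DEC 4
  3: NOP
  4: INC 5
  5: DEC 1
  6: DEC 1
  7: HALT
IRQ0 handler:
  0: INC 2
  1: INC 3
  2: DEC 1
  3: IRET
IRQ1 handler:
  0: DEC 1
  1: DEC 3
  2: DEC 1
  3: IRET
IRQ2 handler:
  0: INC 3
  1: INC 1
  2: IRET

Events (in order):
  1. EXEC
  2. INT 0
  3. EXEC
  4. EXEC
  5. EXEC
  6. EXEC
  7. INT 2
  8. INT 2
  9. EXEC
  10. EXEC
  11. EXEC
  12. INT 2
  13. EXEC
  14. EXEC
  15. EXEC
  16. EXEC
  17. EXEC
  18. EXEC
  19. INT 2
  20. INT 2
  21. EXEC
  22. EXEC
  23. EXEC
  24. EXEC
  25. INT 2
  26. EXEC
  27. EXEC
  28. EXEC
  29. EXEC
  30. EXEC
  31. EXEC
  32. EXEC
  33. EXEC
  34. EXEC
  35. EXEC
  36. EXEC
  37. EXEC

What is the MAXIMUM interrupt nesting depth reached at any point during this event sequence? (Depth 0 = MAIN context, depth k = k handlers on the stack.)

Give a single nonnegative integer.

Event 1 (EXEC): [MAIN] PC=0: INC 1 -> ACC=1 [depth=0]
Event 2 (INT 0): INT 0 arrives: push (MAIN, PC=1), enter IRQ0 at PC=0 (depth now 1) [depth=1]
Event 3 (EXEC): [IRQ0] PC=0: INC 2 -> ACC=3 [depth=1]
Event 4 (EXEC): [IRQ0] PC=1: INC 3 -> ACC=6 [depth=1]
Event 5 (EXEC): [IRQ0] PC=2: DEC 1 -> ACC=5 [depth=1]
Event 6 (EXEC): [IRQ0] PC=3: IRET -> resume MAIN at PC=1 (depth now 0) [depth=0]
Event 7 (INT 2): INT 2 arrives: push (MAIN, PC=1), enter IRQ2 at PC=0 (depth now 1) [depth=1]
Event 8 (INT 2): INT 2 arrives: push (IRQ2, PC=0), enter IRQ2 at PC=0 (depth now 2) [depth=2]
Event 9 (EXEC): [IRQ2] PC=0: INC 3 -> ACC=8 [depth=2]
Event 10 (EXEC): [IRQ2] PC=1: INC 1 -> ACC=9 [depth=2]
Event 11 (EXEC): [IRQ2] PC=2: IRET -> resume IRQ2 at PC=0 (depth now 1) [depth=1]
Event 12 (INT 2): INT 2 arrives: push (IRQ2, PC=0), enter IRQ2 at PC=0 (depth now 2) [depth=2]
Event 13 (EXEC): [IRQ2] PC=0: INC 3 -> ACC=12 [depth=2]
Event 14 (EXEC): [IRQ2] PC=1: INC 1 -> ACC=13 [depth=2]
Event 15 (EXEC): [IRQ2] PC=2: IRET -> resume IRQ2 at PC=0 (depth now 1) [depth=1]
Event 16 (EXEC): [IRQ2] PC=0: INC 3 -> ACC=16 [depth=1]
Event 17 (EXEC): [IRQ2] PC=1: INC 1 -> ACC=17 [depth=1]
Event 18 (EXEC): [IRQ2] PC=2: IRET -> resume MAIN at PC=1 (depth now 0) [depth=0]
Event 19 (INT 2): INT 2 arrives: push (MAIN, PC=1), enter IRQ2 at PC=0 (depth now 1) [depth=1]
Event 20 (INT 2): INT 2 arrives: push (IRQ2, PC=0), enter IRQ2 at PC=0 (depth now 2) [depth=2]
Event 21 (EXEC): [IRQ2] PC=0: INC 3 -> ACC=20 [depth=2]
Event 22 (EXEC): [IRQ2] PC=1: INC 1 -> ACC=21 [depth=2]
Event 23 (EXEC): [IRQ2] PC=2: IRET -> resume IRQ2 at PC=0 (depth now 1) [depth=1]
Event 24 (EXEC): [IRQ2] PC=0: INC 3 -> ACC=24 [depth=1]
Event 25 (INT 2): INT 2 arrives: push (IRQ2, PC=1), enter IRQ2 at PC=0 (depth now 2) [depth=2]
Event 26 (EXEC): [IRQ2] PC=0: INC 3 -> ACC=27 [depth=2]
Event 27 (EXEC): [IRQ2] PC=1: INC 1 -> ACC=28 [depth=2]
Event 28 (EXEC): [IRQ2] PC=2: IRET -> resume IRQ2 at PC=1 (depth now 1) [depth=1]
Event 29 (EXEC): [IRQ2] PC=1: INC 1 -> ACC=29 [depth=1]
Event 30 (EXEC): [IRQ2] PC=2: IRET -> resume MAIN at PC=1 (depth now 0) [depth=0]
Event 31 (EXEC): [MAIN] PC=1: INC 4 -> ACC=33 [depth=0]
Event 32 (EXEC): [MAIN] PC=2: DEC 4 -> ACC=29 [depth=0]
Event 33 (EXEC): [MAIN] PC=3: NOP [depth=0]
Event 34 (EXEC): [MAIN] PC=4: INC 5 -> ACC=34 [depth=0]
Event 35 (EXEC): [MAIN] PC=5: DEC 1 -> ACC=33 [depth=0]
Event 36 (EXEC): [MAIN] PC=6: DEC 1 -> ACC=32 [depth=0]
Event 37 (EXEC): [MAIN] PC=7: HALT [depth=0]
Max depth observed: 2

Answer: 2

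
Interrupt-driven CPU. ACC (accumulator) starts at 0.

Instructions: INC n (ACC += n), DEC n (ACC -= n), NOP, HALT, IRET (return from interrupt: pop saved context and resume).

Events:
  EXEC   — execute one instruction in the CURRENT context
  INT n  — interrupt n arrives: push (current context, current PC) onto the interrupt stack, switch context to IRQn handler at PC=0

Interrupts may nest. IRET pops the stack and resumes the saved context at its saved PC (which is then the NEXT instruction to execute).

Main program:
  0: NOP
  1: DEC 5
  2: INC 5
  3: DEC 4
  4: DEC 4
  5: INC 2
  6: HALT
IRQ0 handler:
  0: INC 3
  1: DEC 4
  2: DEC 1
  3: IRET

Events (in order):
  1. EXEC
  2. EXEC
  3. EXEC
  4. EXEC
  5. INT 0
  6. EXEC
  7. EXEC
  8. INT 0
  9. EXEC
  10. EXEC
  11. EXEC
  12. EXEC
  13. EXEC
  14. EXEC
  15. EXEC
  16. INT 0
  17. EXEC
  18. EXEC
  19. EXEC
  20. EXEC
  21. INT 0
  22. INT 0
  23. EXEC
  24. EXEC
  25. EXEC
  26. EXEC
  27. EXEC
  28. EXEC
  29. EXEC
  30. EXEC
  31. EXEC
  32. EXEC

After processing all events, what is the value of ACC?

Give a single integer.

Answer: -16

Derivation:
Event 1 (EXEC): [MAIN] PC=0: NOP
Event 2 (EXEC): [MAIN] PC=1: DEC 5 -> ACC=-5
Event 3 (EXEC): [MAIN] PC=2: INC 5 -> ACC=0
Event 4 (EXEC): [MAIN] PC=3: DEC 4 -> ACC=-4
Event 5 (INT 0): INT 0 arrives: push (MAIN, PC=4), enter IRQ0 at PC=0 (depth now 1)
Event 6 (EXEC): [IRQ0] PC=0: INC 3 -> ACC=-1
Event 7 (EXEC): [IRQ0] PC=1: DEC 4 -> ACC=-5
Event 8 (INT 0): INT 0 arrives: push (IRQ0, PC=2), enter IRQ0 at PC=0 (depth now 2)
Event 9 (EXEC): [IRQ0] PC=0: INC 3 -> ACC=-2
Event 10 (EXEC): [IRQ0] PC=1: DEC 4 -> ACC=-6
Event 11 (EXEC): [IRQ0] PC=2: DEC 1 -> ACC=-7
Event 12 (EXEC): [IRQ0] PC=3: IRET -> resume IRQ0 at PC=2 (depth now 1)
Event 13 (EXEC): [IRQ0] PC=2: DEC 1 -> ACC=-8
Event 14 (EXEC): [IRQ0] PC=3: IRET -> resume MAIN at PC=4 (depth now 0)
Event 15 (EXEC): [MAIN] PC=4: DEC 4 -> ACC=-12
Event 16 (INT 0): INT 0 arrives: push (MAIN, PC=5), enter IRQ0 at PC=0 (depth now 1)
Event 17 (EXEC): [IRQ0] PC=0: INC 3 -> ACC=-9
Event 18 (EXEC): [IRQ0] PC=1: DEC 4 -> ACC=-13
Event 19 (EXEC): [IRQ0] PC=2: DEC 1 -> ACC=-14
Event 20 (EXEC): [IRQ0] PC=3: IRET -> resume MAIN at PC=5 (depth now 0)
Event 21 (INT 0): INT 0 arrives: push (MAIN, PC=5), enter IRQ0 at PC=0 (depth now 1)
Event 22 (INT 0): INT 0 arrives: push (IRQ0, PC=0), enter IRQ0 at PC=0 (depth now 2)
Event 23 (EXEC): [IRQ0] PC=0: INC 3 -> ACC=-11
Event 24 (EXEC): [IRQ0] PC=1: DEC 4 -> ACC=-15
Event 25 (EXEC): [IRQ0] PC=2: DEC 1 -> ACC=-16
Event 26 (EXEC): [IRQ0] PC=3: IRET -> resume IRQ0 at PC=0 (depth now 1)
Event 27 (EXEC): [IRQ0] PC=0: INC 3 -> ACC=-13
Event 28 (EXEC): [IRQ0] PC=1: DEC 4 -> ACC=-17
Event 29 (EXEC): [IRQ0] PC=2: DEC 1 -> ACC=-18
Event 30 (EXEC): [IRQ0] PC=3: IRET -> resume MAIN at PC=5 (depth now 0)
Event 31 (EXEC): [MAIN] PC=5: INC 2 -> ACC=-16
Event 32 (EXEC): [MAIN] PC=6: HALT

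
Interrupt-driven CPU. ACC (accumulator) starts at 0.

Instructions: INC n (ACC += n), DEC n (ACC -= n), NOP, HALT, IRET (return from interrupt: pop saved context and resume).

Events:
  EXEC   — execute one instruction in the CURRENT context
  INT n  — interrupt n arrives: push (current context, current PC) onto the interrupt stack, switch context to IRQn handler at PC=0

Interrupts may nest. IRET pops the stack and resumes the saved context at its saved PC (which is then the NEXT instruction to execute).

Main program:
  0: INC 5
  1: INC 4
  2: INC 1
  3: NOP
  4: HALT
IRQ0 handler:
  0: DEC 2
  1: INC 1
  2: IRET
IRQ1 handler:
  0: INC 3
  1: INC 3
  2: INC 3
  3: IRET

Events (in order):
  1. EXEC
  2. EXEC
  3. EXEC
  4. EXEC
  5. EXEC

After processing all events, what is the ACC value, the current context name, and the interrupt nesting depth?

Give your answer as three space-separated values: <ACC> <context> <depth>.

Answer: 10 MAIN 0

Derivation:
Event 1 (EXEC): [MAIN] PC=0: INC 5 -> ACC=5
Event 2 (EXEC): [MAIN] PC=1: INC 4 -> ACC=9
Event 3 (EXEC): [MAIN] PC=2: INC 1 -> ACC=10
Event 4 (EXEC): [MAIN] PC=3: NOP
Event 5 (EXEC): [MAIN] PC=4: HALT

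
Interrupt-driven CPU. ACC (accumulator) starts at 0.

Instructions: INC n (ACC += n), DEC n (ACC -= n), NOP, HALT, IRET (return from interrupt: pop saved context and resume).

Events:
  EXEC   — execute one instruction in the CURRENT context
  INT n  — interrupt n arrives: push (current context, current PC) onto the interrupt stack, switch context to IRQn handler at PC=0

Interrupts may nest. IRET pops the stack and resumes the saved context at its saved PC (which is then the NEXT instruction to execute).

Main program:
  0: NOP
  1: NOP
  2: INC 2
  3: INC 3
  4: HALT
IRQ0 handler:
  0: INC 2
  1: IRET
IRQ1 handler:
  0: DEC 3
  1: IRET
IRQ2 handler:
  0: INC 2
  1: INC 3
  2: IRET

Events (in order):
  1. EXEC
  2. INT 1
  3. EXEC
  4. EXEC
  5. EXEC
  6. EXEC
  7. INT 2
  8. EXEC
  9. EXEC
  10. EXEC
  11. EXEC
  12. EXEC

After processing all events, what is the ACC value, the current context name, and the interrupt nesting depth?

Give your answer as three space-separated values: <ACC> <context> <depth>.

Event 1 (EXEC): [MAIN] PC=0: NOP
Event 2 (INT 1): INT 1 arrives: push (MAIN, PC=1), enter IRQ1 at PC=0 (depth now 1)
Event 3 (EXEC): [IRQ1] PC=0: DEC 3 -> ACC=-3
Event 4 (EXEC): [IRQ1] PC=1: IRET -> resume MAIN at PC=1 (depth now 0)
Event 5 (EXEC): [MAIN] PC=1: NOP
Event 6 (EXEC): [MAIN] PC=2: INC 2 -> ACC=-1
Event 7 (INT 2): INT 2 arrives: push (MAIN, PC=3), enter IRQ2 at PC=0 (depth now 1)
Event 8 (EXEC): [IRQ2] PC=0: INC 2 -> ACC=1
Event 9 (EXEC): [IRQ2] PC=1: INC 3 -> ACC=4
Event 10 (EXEC): [IRQ2] PC=2: IRET -> resume MAIN at PC=3 (depth now 0)
Event 11 (EXEC): [MAIN] PC=3: INC 3 -> ACC=7
Event 12 (EXEC): [MAIN] PC=4: HALT

Answer: 7 MAIN 0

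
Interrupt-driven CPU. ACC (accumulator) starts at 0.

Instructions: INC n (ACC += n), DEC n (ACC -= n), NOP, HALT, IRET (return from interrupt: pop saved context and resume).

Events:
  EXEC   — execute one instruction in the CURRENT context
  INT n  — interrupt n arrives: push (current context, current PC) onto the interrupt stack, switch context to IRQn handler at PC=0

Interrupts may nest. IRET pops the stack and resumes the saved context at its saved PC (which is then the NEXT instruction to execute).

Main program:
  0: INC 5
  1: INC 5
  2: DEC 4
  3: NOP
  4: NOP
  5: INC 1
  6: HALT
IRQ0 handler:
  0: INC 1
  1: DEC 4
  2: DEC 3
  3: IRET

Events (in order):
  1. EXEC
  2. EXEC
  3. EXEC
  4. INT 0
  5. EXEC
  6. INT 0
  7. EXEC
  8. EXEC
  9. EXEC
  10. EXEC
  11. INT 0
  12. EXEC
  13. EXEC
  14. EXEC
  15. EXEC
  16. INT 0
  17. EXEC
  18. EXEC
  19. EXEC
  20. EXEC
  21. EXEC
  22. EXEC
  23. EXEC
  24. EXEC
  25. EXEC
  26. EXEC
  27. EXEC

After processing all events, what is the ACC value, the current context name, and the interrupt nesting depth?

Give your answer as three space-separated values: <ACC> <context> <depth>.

Event 1 (EXEC): [MAIN] PC=0: INC 5 -> ACC=5
Event 2 (EXEC): [MAIN] PC=1: INC 5 -> ACC=10
Event 3 (EXEC): [MAIN] PC=2: DEC 4 -> ACC=6
Event 4 (INT 0): INT 0 arrives: push (MAIN, PC=3), enter IRQ0 at PC=0 (depth now 1)
Event 5 (EXEC): [IRQ0] PC=0: INC 1 -> ACC=7
Event 6 (INT 0): INT 0 arrives: push (IRQ0, PC=1), enter IRQ0 at PC=0 (depth now 2)
Event 7 (EXEC): [IRQ0] PC=0: INC 1 -> ACC=8
Event 8 (EXEC): [IRQ0] PC=1: DEC 4 -> ACC=4
Event 9 (EXEC): [IRQ0] PC=2: DEC 3 -> ACC=1
Event 10 (EXEC): [IRQ0] PC=3: IRET -> resume IRQ0 at PC=1 (depth now 1)
Event 11 (INT 0): INT 0 arrives: push (IRQ0, PC=1), enter IRQ0 at PC=0 (depth now 2)
Event 12 (EXEC): [IRQ0] PC=0: INC 1 -> ACC=2
Event 13 (EXEC): [IRQ0] PC=1: DEC 4 -> ACC=-2
Event 14 (EXEC): [IRQ0] PC=2: DEC 3 -> ACC=-5
Event 15 (EXEC): [IRQ0] PC=3: IRET -> resume IRQ0 at PC=1 (depth now 1)
Event 16 (INT 0): INT 0 arrives: push (IRQ0, PC=1), enter IRQ0 at PC=0 (depth now 2)
Event 17 (EXEC): [IRQ0] PC=0: INC 1 -> ACC=-4
Event 18 (EXEC): [IRQ0] PC=1: DEC 4 -> ACC=-8
Event 19 (EXEC): [IRQ0] PC=2: DEC 3 -> ACC=-11
Event 20 (EXEC): [IRQ0] PC=3: IRET -> resume IRQ0 at PC=1 (depth now 1)
Event 21 (EXEC): [IRQ0] PC=1: DEC 4 -> ACC=-15
Event 22 (EXEC): [IRQ0] PC=2: DEC 3 -> ACC=-18
Event 23 (EXEC): [IRQ0] PC=3: IRET -> resume MAIN at PC=3 (depth now 0)
Event 24 (EXEC): [MAIN] PC=3: NOP
Event 25 (EXEC): [MAIN] PC=4: NOP
Event 26 (EXEC): [MAIN] PC=5: INC 1 -> ACC=-17
Event 27 (EXEC): [MAIN] PC=6: HALT

Answer: -17 MAIN 0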